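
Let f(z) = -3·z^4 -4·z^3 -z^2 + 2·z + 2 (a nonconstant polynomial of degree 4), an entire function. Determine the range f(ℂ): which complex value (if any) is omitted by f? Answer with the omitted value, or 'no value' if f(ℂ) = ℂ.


Little Picard bounds the complement of f(ℂ) to at most one point.
For every w ∈ ℂ, the equation p(z) − w = 0 is a nonconstant polynomial in z and hence has at least one root by the fundamental theorem of algebra. So p is surjective onto ℂ, omitting no value.

Omitted value: no value.


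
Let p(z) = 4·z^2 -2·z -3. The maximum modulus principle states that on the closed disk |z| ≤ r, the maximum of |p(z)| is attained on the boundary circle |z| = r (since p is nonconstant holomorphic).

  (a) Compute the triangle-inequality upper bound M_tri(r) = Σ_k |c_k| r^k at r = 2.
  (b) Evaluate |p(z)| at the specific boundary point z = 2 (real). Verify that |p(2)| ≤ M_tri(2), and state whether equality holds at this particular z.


Coefficients: c_0 = -3, c_1 = -2, c_2 = 4. Radius r = 2.
Part (a). Triangle bound: M_tri(r) = Σ_k |c_k| r^k
  = |-3|·2^0 + |-2|·2^1 + |4|·2^2
  = 3 + 4 + 16 = 23.
This bounds M(r) := max_{|z|=r} |p(z)| from above; equality holds iff all terms c_k z^k can be made to align in phase at a single z on |z|=r.
Part (b). At z = 2 (real, on the circle |z| = r):
  p(2) = (-3)·2^0 + (-2)·2^1 + (4)·2^2 = 9.
  |p(2)| = 9.
Check: |p(2)| = 9 ≤ 23 = M_tri(2). ✓ Equality does not hold at z = 2 (the coefficients have mixed signs, so the terms do not all align in phase there).

M_tri(2) = 23; |p(2)| = 9; equality at z=2: no.


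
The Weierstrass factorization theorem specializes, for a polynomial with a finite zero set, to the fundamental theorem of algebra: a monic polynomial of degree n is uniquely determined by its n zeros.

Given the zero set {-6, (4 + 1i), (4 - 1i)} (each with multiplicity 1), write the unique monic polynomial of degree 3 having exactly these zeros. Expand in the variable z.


The polynomial is p(z) = ∏_{α ∈ S} (z − α), where S = {-6, (4 + 1i), (4 - 1i)}.
Expanding the product yields: p(z) = z^3 -2·z^2 -31·z + 102.
Note conjugate pairs combine to real quadratics: (z − (4+1i))(z − (4−1i)) = z² − 8z + 17.
The resulting polynomial has degree 3 and real coefficients as required.

p(z) = z^3 -2·z^2 -31·z + 102.


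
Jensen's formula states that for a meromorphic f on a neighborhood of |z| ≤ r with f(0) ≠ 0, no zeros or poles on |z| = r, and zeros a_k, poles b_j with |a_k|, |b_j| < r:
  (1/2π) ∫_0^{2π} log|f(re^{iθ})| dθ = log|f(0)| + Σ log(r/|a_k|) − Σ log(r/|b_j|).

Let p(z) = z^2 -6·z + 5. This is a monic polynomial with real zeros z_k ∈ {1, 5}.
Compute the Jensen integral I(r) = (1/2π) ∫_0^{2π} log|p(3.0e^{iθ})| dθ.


Zeros: 1, 5; r = 3.0.
Inside |z| < r: 1. Outside (|z| ≥ r): 5.
p(0) = 5, so log|p(0)| = log(5) = 1.6094.
Apply Jensen: I(r) = log|p(0)| + Σ_k log(r/|z_k|), summed over zeros inside |z| < r.
  log(r/|z_k|) for z_k = 1: log(3.0/1) = 1.0986
  Outside zeros (5) contribute nothing to the Jensen sum.
Sum over inside zeros: 1.0986.
I(r) = log|p(0)| + (inside sum) = 1.6094 + 1.0986 = 2.7081.
Note: since some zeros are outside |z| ≤ r, the simplified n·log(r) form does NOT apply — only the inside zeros contribute.

I(r) ≈ 2.7081.


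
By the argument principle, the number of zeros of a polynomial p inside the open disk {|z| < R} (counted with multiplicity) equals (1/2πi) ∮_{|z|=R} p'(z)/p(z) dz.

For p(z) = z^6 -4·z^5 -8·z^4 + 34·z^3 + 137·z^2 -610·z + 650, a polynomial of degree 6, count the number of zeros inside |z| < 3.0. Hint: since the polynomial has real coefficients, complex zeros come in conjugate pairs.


The zeros of p are: (2 + 1i), (2 - 1i), (3 + 1i), (3 - 1i), (-3 + 2i), (-3 - 2i).
Their magnitudes are: 2.236, 2.236, 3.162, 3.162, 3.606, 3.606.
Zeros with |z| < R = 3.0: (2 + 1i), (2 - 1i).
Count = 2.
By the argument principle, (1/2πi) ∮_{|z|=R} p'(z)/p(z) dz equals exactly this count.

Number of zeros inside |z| < 3.0: 2.


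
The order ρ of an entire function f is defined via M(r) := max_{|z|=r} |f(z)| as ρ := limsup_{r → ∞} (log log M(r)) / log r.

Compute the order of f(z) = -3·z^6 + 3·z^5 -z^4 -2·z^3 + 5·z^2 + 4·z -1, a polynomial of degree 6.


|f(z)| ≤ Σ|c_k|·r^k = O(r^6) as r → ∞. Polynomial growth is O(e^{r^ε}) for every ε > 0 (since r^6/e^{r^ε} → 0), so ρ ≤ ε for all ε > 0, i.e. ρ = 0. Every nonconstant polynomial has order 0.
Therefore ρ = 0.

Order ρ = 0.


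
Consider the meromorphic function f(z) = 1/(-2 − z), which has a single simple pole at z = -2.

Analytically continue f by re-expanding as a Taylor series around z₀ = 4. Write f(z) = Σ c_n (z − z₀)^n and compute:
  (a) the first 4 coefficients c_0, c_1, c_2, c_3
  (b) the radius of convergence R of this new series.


Let w = z − z₀, so z = z₀ + w.
Then -2 − z = -2 − (z₀ + w) = (-2 − z₀) − w = -6 − w.
f(z) = 1/(-6 − w) = (1/(-6)) · 1/(1 − w/(-6)) = Σ_{n≥0} w^n / (-6)^(n+1).
So c_n = 1/(-6)^(n+1):
  c_0 = 1/(-6)^1 = -1/6.
  c_1 = 1/(-6)^2 = 1/36.
  c_2 = 1/(-6)^3 = -1/216.
  c_3 = 1/(-6)^4 = 1/1296.
The series is valid for |w/d| < 1, i.e. |z − z₀| < |d|.
Radius of convergence: R = |-2 − z₀| = |-6| = 6 (distance from z₀ to the singularity z = -2).

c_0 = -1/6, c_1 = 1/36, c_2 = -1/216, c_3 = 1/1296; R = 6.


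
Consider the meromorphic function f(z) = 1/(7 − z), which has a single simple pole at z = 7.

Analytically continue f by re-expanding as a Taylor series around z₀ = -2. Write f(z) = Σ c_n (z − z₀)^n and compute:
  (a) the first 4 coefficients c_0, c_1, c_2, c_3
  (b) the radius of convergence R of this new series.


Let w = z − z₀, so z = z₀ + w.
Then 7 − z = 7 − (z₀ + w) = (7 − z₀) − w = 9 − w.
f(z) = 1/(9 − w) = (1/(9)) · 1/(1 − w/(9)) = Σ_{n≥0} w^n / (9)^(n+1).
So c_n = 1/(9)^(n+1):
  c_0 = 1/(9)^1 = 1/9.
  c_1 = 1/(9)^2 = 1/81.
  c_2 = 1/(9)^3 = 1/729.
  c_3 = 1/(9)^4 = 1/6561.
The series is valid for |w/d| < 1, i.e. |z − z₀| < |d|.
Radius of convergence: R = |7 − z₀| = |9| = 9 (distance from z₀ to the singularity z = 7).

c_0 = 1/9, c_1 = 1/81, c_2 = 1/729, c_3 = 1/6561; R = 9.


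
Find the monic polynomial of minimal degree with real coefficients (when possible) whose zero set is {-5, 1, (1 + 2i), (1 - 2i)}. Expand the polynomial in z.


The polynomial is p(z) = ∏_{α ∈ S} (z − α), where S = {-5, 1, (1 + 2i), (1 - 2i)}.
Expanding the product yields: p(z) = z^4 + 2·z^3 -8·z^2 + 30·z -25.
Note conjugate pairs combine to real quadratics: (z − (1+2i))(z − (1−2i)) = z² − 2z + 5.
The resulting polynomial has degree 4 and real coefficients as required.

p(z) = z^4 + 2·z^3 -8·z^2 + 30·z -25.


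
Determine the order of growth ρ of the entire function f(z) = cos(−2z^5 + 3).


Write cos(w) = (e^{iw} ± e^{−iw})/(2 or 2i), so |cos(w)| ≤ e^{|w|}. With w = −2z^5 + 3, |w| ≤ 2r^5 + 3 on |z|=r, giving M(r) ≤ e^{2r^5 + 3} and ρ ≤ 5. For the lower bound, choose z on |z|=r with -2z^5 purely imaginary of modulus 2r^5; then |cos(−2z^5 + 3)| grows like e^{2r^5}/2, so ρ ≥ 5. Hence ρ = 5.
Therefore ρ = 5.

Order ρ = 5.


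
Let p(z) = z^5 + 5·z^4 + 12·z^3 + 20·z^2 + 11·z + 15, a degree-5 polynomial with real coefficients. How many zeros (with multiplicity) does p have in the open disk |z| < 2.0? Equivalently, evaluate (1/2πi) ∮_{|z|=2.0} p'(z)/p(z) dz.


The zeros of p are: (-1 + 2i), (-1 - 2i), -3, (0 + 1i), (0 - 1i).
Their magnitudes are: 2.236, 2.236, 3, 1, 1.
Zeros with |z| < R = 2.0: (0 + 1i), (0 - 1i).
Count = 2.
By the argument principle, (1/2πi) ∮_{|z|=R} p'(z)/p(z) dz equals exactly this count.

Number of zeros inside |z| < 2.0: 2.


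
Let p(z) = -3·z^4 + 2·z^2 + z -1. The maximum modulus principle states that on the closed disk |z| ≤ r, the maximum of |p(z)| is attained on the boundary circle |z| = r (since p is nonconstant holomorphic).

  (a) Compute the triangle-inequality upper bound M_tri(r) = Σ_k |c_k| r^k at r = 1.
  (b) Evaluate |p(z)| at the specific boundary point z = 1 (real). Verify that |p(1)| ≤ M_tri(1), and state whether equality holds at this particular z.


Coefficients: c_0 = -1, c_1 = 1, c_2 = 2, c_3 = 0, c_4 = -3. Radius r = 1.
Part (a). Triangle bound: M_tri(r) = Σ_k |c_k| r^k
  = |-1|·1^0 + |1|·1^1 + |2|·1^2 + |0|·1^3 + |-3|·1^4
  = 1 + 1 + 2 + 0 + 3 = 7.
This bounds M(r) := max_{|z|=r} |p(z)| from above; equality holds iff all terms c_k z^k can be made to align in phase at a single z on |z|=r.
Part (b). At z = 1 (real, on the circle |z| = r):
  p(1) = (-1)·1^0 + (1)·1^1 + (2)·1^2 + (0)·1^3 + (-3)·1^4 = -1.
  |p(1)| = 1.
Check: |p(1)| = 1 ≤ 7 = M_tri(1). ✓ Equality does not hold at z = 1 (the coefficients have mixed signs, so the terms do not all align in phase there).

M_tri(1) = 7; |p(1)| = 1; equality at z=1: no.


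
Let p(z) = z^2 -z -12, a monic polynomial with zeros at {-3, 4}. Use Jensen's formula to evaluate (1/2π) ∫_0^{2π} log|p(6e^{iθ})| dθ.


Zeros: -3, 4; r = 6.
Inside |z| < r: -3, 4. Outside (|z| ≥ r): ∅.
p(0) = -12, so log|p(0)| = log(12) = 2.4849.
Apply Jensen: I(r) = log|p(0)| + Σ_k log(r/|z_k|), summed over zeros inside |z| < r.
  log(r/|z_k|) for z_k = -3: log(6/3) = 0.6931
  log(r/|z_k|) for z_k = 4: log(6/4) = 0.4055
Sum over inside zeros: 1.0986.
I(r) = log|p(0)| + (inside sum) = 2.4849 + 1.0986 = 3.5835.
Closed form (all zeros inside, monic): I(r) = n·log(r) = 2·log(6) = 3.5835. ✓

I(r) ≈ 3.5835.


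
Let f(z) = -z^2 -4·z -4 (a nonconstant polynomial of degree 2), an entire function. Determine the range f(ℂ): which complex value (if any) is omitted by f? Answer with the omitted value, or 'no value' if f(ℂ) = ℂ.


Little Picard bounds the complement of f(ℂ) to at most one point.
For every w ∈ ℂ, the equation p(z) − w = 0 is a nonconstant polynomial in z and hence has at least one root by the fundamental theorem of algebra. So p is surjective onto ℂ, omitting no value.

Omitted value: no value.


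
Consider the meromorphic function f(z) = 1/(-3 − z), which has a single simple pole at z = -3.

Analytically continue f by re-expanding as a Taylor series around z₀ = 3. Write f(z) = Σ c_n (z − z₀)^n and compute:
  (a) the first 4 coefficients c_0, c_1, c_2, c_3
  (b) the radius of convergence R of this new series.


Let w = z − z₀, so z = z₀ + w.
Then -3 − z = -3 − (z₀ + w) = (-3 − z₀) − w = -6 − w.
f(z) = 1/(-6 − w) = (1/(-6)) · 1/(1 − w/(-6)) = Σ_{n≥0} w^n / (-6)^(n+1).
So c_n = 1/(-6)^(n+1):
  c_0 = 1/(-6)^1 = -1/6.
  c_1 = 1/(-6)^2 = 1/36.
  c_2 = 1/(-6)^3 = -1/216.
  c_3 = 1/(-6)^4 = 1/1296.
The series is valid for |w/d| < 1, i.e. |z − z₀| < |d|.
Radius of convergence: R = |-3 − z₀| = |-6| = 6 (distance from z₀ to the singularity z = -3).

c_0 = -1/6, c_1 = 1/36, c_2 = -1/216, c_3 = 1/1296; R = 6.


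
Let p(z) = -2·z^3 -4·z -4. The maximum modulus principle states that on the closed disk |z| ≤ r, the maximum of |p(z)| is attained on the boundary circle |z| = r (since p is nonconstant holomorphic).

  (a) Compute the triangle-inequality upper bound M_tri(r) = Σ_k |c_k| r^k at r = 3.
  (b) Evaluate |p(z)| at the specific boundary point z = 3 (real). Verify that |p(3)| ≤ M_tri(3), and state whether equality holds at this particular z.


Coefficients: c_0 = -4, c_1 = -4, c_2 = 0, c_3 = -2. Radius r = 3.
Part (a). Triangle bound: M_tri(r) = Σ_k |c_k| r^k
  = |-4|·3^0 + |-4|·3^1 + |0|·3^2 + |-2|·3^3
  = 4 + 12 + 0 + 54 = 70.
This bounds M(r) := max_{|z|=r} |p(z)| from above; equality holds iff all terms c_k z^k can be made to align in phase at a single z on |z|=r.
Part (b). At z = 3 (real, on the circle |z| = r):
  p(3) = (-4)·3^0 + (-4)·3^1 + (0)·3^2 + (-2)·3^3 = -70.
  |p(3)| = 70.
Since all nonzero coefficients share the same sign, |p(3)| = 70 = M_tri(3); the triangle bound is attained at z = 3, so in fact M(r) = 70.

M_tri(3) = 70; |p(3)| = 70; equality at z=3: yes.


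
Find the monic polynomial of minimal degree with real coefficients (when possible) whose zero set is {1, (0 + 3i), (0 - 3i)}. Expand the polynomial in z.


The polynomial is p(z) = ∏_{α ∈ S} (z − α), where S = {1, (0 + 3i), (0 - 3i)}.
Expanding the product yields: p(z) = z^3 -z^2 + 9·z -9.
Note conjugate pairs combine to real quadratics: (z − (0+3i))(z − (0−3i)) = z² + 9.
The resulting polynomial has degree 3 and real coefficients as required.

p(z) = z^3 -z^2 + 9·z -9.


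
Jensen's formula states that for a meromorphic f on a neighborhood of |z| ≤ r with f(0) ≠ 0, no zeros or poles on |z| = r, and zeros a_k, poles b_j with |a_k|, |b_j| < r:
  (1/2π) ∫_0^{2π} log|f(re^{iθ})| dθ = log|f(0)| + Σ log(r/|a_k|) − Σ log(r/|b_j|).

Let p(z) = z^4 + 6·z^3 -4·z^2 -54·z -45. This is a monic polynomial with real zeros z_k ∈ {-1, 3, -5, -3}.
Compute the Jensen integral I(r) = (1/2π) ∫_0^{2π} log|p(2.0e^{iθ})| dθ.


Zeros: -5, -3, -1, 3; r = 2.0.
Inside |z| < r: -1. Outside (|z| ≥ r): -5, -3, 3.
p(0) = -45, so log|p(0)| = log(45) = 3.8067.
Apply Jensen: I(r) = log|p(0)| + Σ_k log(r/|z_k|), summed over zeros inside |z| < r.
  log(r/|z_k|) for z_k = -1: log(2.0/1) = 0.6931
  Outside zeros (-5, -3, 3) contribute nothing to the Jensen sum.
Sum over inside zeros: 0.6931.
I(r) = log|p(0)| + (inside sum) = 3.8067 + 0.6931 = 4.4998.
Note: since some zeros are outside |z| ≤ r, the simplified n·log(r) form does NOT apply — only the inside zeros contribute.

I(r) ≈ 4.4998.


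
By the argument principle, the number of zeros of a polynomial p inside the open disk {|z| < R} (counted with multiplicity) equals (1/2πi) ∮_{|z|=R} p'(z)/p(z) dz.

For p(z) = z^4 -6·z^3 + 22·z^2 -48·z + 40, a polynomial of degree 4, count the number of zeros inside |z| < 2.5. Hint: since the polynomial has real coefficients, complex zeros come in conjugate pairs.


The zeros of p are: (1 + 3i), (1 - 3i), 2, 2.
Their magnitudes are: 3.162, 3.162, 2, 2.
Zeros with |z| < R = 2.5: 2, 2.
Count = 2.
By the argument principle, (1/2πi) ∮_{|z|=R} p'(z)/p(z) dz equals exactly this count.

Number of zeros inside |z| < 2.5: 2.


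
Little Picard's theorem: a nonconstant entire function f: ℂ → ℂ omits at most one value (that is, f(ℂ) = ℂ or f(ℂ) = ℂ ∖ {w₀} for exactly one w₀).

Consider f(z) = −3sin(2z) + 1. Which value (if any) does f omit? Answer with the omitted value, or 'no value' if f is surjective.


Little Picard bounds the complement of f(ℂ) to at most one point.
sin is entire and surjective onto ℂ: for every w ∈ ℂ, sin(ζ) = w has a solution ζ ∈ ℂ (e.g., via the complex inverse arcsin). With ζ = 2z this gives z = ζ/(2). Then -3·sin(2z) takes every value in -3·ℂ = ℂ, and adding 1 is a bijection of ℂ. So f is surjective and omits no value. (Note: only on the real line is sin bounded by [−1, 1].)

Omitted value: no value.


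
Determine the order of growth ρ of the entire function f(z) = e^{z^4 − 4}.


|e^{z^4 − 4}| = e^{Re(1·z^4) + -4} ≤ e^{1|z|^4 + -4} = e^{1r^4 + -4} on |z| = r, so ρ ≤ 4. Choosing z on |z|=r so that 1·z^4 is real positive (always possible by picking arg z appropriately) gives |f(z)| = e^{1r^4 + -4}, matching the bound. The additive constant -4 does not affect log log M(r) ~ 4·log r. Hence ρ = 4.
Therefore ρ = 4.

Order ρ = 4.


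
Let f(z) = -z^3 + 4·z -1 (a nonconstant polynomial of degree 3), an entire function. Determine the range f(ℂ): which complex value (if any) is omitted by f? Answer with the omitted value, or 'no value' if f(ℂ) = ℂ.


Little Picard bounds the complement of f(ℂ) to at most one point.
For every w ∈ ℂ, the equation p(z) − w = 0 is a nonconstant polynomial in z and hence has at least one root by the fundamental theorem of algebra. So p is surjective onto ℂ, omitting no value.

Omitted value: no value.


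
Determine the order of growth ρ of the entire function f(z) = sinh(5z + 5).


sinh(w) is a linear combination of e^{iw} and e^{−iw} (or e^w, e^{−w} in the hyperbolic case), so |sinh(w)| ≤ e^{|w|}. With w = 5z + 5, |w| ≤ 5|z| + 5 = 5r + 5 on |z| = r, giving M(r) ≤ e^{5r + 5}, so ρ ≤ 1. On a suitable ray (z = it for sin/cos; z = t for sinh/cosh, t real → ∞), |sinh(5z + 5)| grows like e^{5|t|}/2, so ρ ≥ 1. Hence ρ = 1.
Therefore ρ = 1.

Order ρ = 1.


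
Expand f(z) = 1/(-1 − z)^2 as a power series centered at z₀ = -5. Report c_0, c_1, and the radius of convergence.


Let w = z − z₀, so z = z₀ + w.
Then -1 − z = -1 − (z₀ + w) = (-1 − z₀) − w = 4 − w.
f(z) = 1/(4 − w)^2 = (1/(4)^2) · (1 − w/(4))^{−2}.
By the binomial series (1−u)^{−2} = Σ_{n≥0} C(n+1, 1) u^n for |u|<1, with u = w/(4):
  c_n = C(n+1, 1) / (4)^(n+2).
  c_0 = 1/(4)^2 = 1/16.
  c_1 = 2/(4)^3 = 1/32.
The series is valid for |w/d| < 1, i.e. |z − z₀| < |d|.
Radius of convergence: R = |-1 − z₀| = |4| = 4 (distance from z₀ to the singularity z = -1).

c_0 = 1/16, c_1 = 1/32; R = 4.


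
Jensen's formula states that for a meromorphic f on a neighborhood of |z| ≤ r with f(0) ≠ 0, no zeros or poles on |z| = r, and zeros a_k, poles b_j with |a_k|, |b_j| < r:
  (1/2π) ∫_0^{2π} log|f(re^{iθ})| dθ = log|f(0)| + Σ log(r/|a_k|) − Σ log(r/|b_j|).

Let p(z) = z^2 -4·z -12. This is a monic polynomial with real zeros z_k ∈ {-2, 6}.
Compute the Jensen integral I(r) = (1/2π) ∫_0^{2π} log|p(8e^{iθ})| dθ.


Zeros: -2, 6; r = 8.
Inside |z| < r: -2, 6. Outside (|z| ≥ r): ∅.
p(0) = -12, so log|p(0)| = log(12) = 2.4849.
Apply Jensen: I(r) = log|p(0)| + Σ_k log(r/|z_k|), summed over zeros inside |z| < r.
  log(r/|z_k|) for z_k = -2: log(8/2) = 1.3863
  log(r/|z_k|) for z_k = 6: log(8/6) = 0.2877
Sum over inside zeros: 1.6740.
I(r) = log|p(0)| + (inside sum) = 2.4849 + 1.6740 = 4.1589.
Closed form (all zeros inside, monic): I(r) = n·log(r) = 2·log(8) = 4.1589. ✓

I(r) ≈ 4.1589.


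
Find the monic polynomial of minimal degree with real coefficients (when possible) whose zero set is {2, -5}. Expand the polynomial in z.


The polynomial is p(z) = ∏_{α ∈ S} (z − α), where S = {2, -5}.
Expanding the product yields: p(z) = z^2 + 3·z -10.
The resulting polynomial has degree 2 and real coefficients as required.

p(z) = z^2 + 3·z -10.


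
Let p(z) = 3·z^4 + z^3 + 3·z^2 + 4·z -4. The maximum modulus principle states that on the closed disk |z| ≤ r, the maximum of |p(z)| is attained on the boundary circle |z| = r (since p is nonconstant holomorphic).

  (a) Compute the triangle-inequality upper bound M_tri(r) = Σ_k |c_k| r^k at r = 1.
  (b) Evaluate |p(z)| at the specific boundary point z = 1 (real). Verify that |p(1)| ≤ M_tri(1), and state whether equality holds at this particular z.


Coefficients: c_0 = -4, c_1 = 4, c_2 = 3, c_3 = 1, c_4 = 3. Radius r = 1.
Part (a). Triangle bound: M_tri(r) = Σ_k |c_k| r^k
  = |-4|·1^0 + |4|·1^1 + |3|·1^2 + |1|·1^3 + |3|·1^4
  = 4 + 4 + 3 + 1 + 3 = 15.
This bounds M(r) := max_{|z|=r} |p(z)| from above; equality holds iff all terms c_k z^k can be made to align in phase at a single z on |z|=r.
Part (b). At z = 1 (real, on the circle |z| = r):
  p(1) = (-4)·1^0 + (4)·1^1 + (3)·1^2 + (1)·1^3 + (3)·1^4 = 7.
  |p(1)| = 7.
Check: |p(1)| = 7 ≤ 15 = M_tri(1). ✓ Equality does not hold at z = 1 (the coefficients have mixed signs, so the terms do not all align in phase there).

M_tri(1) = 15; |p(1)| = 7; equality at z=1: no.


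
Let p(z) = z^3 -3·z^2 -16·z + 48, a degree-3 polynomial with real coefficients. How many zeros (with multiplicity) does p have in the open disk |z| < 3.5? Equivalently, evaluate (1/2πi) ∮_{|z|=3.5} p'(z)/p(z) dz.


The zeros of p are: -4, 3, 4.
Their magnitudes are: 4, 3, 4.
Zeros with |z| < R = 3.5: 3.
Count = 1.
By the argument principle, (1/2πi) ∮_{|z|=R} p'(z)/p(z) dz equals exactly this count.

Number of zeros inside |z| < 3.5: 1.


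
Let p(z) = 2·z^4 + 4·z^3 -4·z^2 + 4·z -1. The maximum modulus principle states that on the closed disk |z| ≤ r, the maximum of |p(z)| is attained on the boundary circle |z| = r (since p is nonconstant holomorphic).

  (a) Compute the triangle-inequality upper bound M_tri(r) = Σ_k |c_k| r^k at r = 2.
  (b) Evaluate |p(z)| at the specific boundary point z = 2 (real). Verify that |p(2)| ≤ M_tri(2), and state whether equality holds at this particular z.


Coefficients: c_0 = -1, c_1 = 4, c_2 = -4, c_3 = 4, c_4 = 2. Radius r = 2.
Part (a). Triangle bound: M_tri(r) = Σ_k |c_k| r^k
  = |-1|·2^0 + |4|·2^1 + |-4|·2^2 + |4|·2^3 + |2|·2^4
  = 1 + 8 + 16 + 32 + 32 = 89.
This bounds M(r) := max_{|z|=r} |p(z)| from above; equality holds iff all terms c_k z^k can be made to align in phase at a single z on |z|=r.
Part (b). At z = 2 (real, on the circle |z| = r):
  p(2) = (-1)·2^0 + (4)·2^1 + (-4)·2^2 + (4)·2^3 + (2)·2^4 = 55.
  |p(2)| = 55.
Check: |p(2)| = 55 ≤ 89 = M_tri(2). ✓ Equality does not hold at z = 2 (the coefficients have mixed signs, so the terms do not all align in phase there).

M_tri(2) = 89; |p(2)| = 55; equality at z=2: no.


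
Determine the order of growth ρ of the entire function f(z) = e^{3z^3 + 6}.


|e^{3z^3 + 6}| = e^{Re(3·z^3) + 6} ≤ e^{3|z|^3 + 6} = e^{3r^3 + 6} on |z| = r, so ρ ≤ 3. Choosing z on |z|=r so that 3·z^3 is real positive (always possible by picking arg z appropriately) gives |f(z)| = e^{3r^3 + 6}, matching the bound. The additive constant 6 does not affect log log M(r) ~ 3·log r. Hence ρ = 3.
Therefore ρ = 3.

Order ρ = 3.


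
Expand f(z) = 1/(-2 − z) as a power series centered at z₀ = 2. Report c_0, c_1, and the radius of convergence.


Let w = z − z₀, so z = z₀ + w.
Then -2 − z = -2 − (z₀ + w) = (-2 − z₀) − w = -4 − w.
f(z) = 1/(-4 − w) = (1/(-4)) · 1/(1 − w/(-4)) = Σ_{n≥0} w^n / (-4)^(n+1).
So c_n = 1/(-4)^(n+1):
  c_0 = 1/(-4)^1 = -1/4.
  c_1 = 1/(-4)^2 = 1/16.
The series is valid for |w/d| < 1, i.e. |z − z₀| < |d|.
Radius of convergence: R = |-2 − z₀| = |-4| = 4 (distance from z₀ to the singularity z = -2).

c_0 = -1/4, c_1 = 1/16; R = 4.


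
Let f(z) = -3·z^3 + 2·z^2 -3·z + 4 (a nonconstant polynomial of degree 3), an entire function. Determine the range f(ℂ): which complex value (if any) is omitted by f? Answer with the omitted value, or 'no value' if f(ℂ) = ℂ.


Little Picard bounds the complement of f(ℂ) to at most one point.
For every w ∈ ℂ, the equation p(z) − w = 0 is a nonconstant polynomial in z and hence has at least one root by the fundamental theorem of algebra. So p is surjective onto ℂ, omitting no value.

Omitted value: no value.


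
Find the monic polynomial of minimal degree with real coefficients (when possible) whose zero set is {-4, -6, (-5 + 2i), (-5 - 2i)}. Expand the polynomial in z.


The polynomial is p(z) = ∏_{α ∈ S} (z − α), where S = {-4, -6, (-5 + 2i), (-5 - 2i)}.
Expanding the product yields: p(z) = z^4 + 20·z^3 + 153·z^2 + 530·z + 696.
Note conjugate pairs combine to real quadratics: (z − (-5+2i))(z − (-5−2i)) = z² + 10z + 29.
The resulting polynomial has degree 4 and real coefficients as required.

p(z) = z^4 + 20·z^3 + 153·z^2 + 530·z + 696.


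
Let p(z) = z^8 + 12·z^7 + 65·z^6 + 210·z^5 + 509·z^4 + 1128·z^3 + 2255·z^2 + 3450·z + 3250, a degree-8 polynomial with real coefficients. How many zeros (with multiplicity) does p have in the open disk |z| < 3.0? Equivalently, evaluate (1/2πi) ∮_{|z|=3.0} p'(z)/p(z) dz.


The zeros of p are: (1 + 2i), (1 - 2i), (-3 + 1i), (-3 - 1i), (-1 + 2i), (-1 - 2i), (-3 + 2i), (-3 - 2i).
Their magnitudes are: 2.236, 2.236, 3.162, 3.162, 2.236, 2.236, 3.606, 3.606.
Zeros with |z| < R = 3.0: (1 + 2i), (1 - 2i), (-1 + 2i), (-1 - 2i).
Count = 4.
By the argument principle, (1/2πi) ∮_{|z|=R} p'(z)/p(z) dz equals exactly this count.

Number of zeros inside |z| < 3.0: 4.


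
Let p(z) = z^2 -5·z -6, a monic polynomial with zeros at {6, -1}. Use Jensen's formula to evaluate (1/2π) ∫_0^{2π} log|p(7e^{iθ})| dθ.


Zeros: -1, 6; r = 7.
Inside |z| < r: -1, 6. Outside (|z| ≥ r): ∅.
p(0) = -6, so log|p(0)| = log(6) = 1.7918.
Apply Jensen: I(r) = log|p(0)| + Σ_k log(r/|z_k|), summed over zeros inside |z| < r.
  log(r/|z_k|) for z_k = 6: log(7/6) = 0.1542
  log(r/|z_k|) for z_k = -1: log(7/1) = 1.9459
Sum over inside zeros: 2.1001.
I(r) = log|p(0)| + (inside sum) = 1.7918 + 2.1001 = 3.8918.
Closed form (all zeros inside, monic): I(r) = n·log(r) = 2·log(7) = 3.8918. ✓

I(r) ≈ 3.8918.


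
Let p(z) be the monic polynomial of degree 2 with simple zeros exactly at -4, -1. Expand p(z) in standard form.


The polynomial is p(z) = ∏_{α ∈ S} (z − α), where S = {-4, -1}.
Expanding the product yields: p(z) = z^2 + 5·z + 4.
The resulting polynomial has degree 2 and real coefficients as required.

p(z) = z^2 + 5·z + 4.


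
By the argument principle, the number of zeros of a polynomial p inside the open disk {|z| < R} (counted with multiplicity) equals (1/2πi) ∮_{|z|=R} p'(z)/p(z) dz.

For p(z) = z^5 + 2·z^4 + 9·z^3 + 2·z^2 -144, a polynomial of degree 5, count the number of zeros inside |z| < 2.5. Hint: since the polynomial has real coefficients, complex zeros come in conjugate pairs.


The zeros of p are: (0 + 3i), (0 - 3i), (-2 + 2i), (-2 - 2i), 2.
Their magnitudes are: 3, 3, 2.828, 2.828, 2.
Zeros with |z| < R = 2.5: 2.
Count = 1.
By the argument principle, (1/2πi) ∮_{|z|=R} p'(z)/p(z) dz equals exactly this count.

Number of zeros inside |z| < 2.5: 1.


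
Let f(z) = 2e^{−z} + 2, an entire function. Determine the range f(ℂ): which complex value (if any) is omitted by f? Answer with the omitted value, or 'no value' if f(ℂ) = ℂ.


Little Picard bounds the complement of f(ℂ) to at most one point.
e^{−z} is never zero on ℂ, so 2·e^{−z} takes every value in ℂ ∖ {0}. Adding 2 shifts the range to ℂ ∖ {2}. Thus f omits exactly the value 2.

Omitted value: 2.


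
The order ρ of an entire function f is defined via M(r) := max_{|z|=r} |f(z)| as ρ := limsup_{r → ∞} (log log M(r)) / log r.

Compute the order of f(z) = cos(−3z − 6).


cos(w) is a linear combination of e^{iw} and e^{−iw} (or e^w, e^{−w} in the hyperbolic case), so |cos(w)| ≤ e^{|w|}. With w = −3z − 6, |w| ≤ 3|z| + 6 = 3r + 6 on |z| = r, giving M(r) ≤ e^{3r + 6}, so ρ ≤ 1. On a suitable ray (z = it for sin/cos; z = t for sinh/cosh, t real → ∞), |cos(−3z − 6)| grows like e^{3|t|}/2, so ρ ≥ 1. Hence ρ = 1.
Therefore ρ = 1.

Order ρ = 1.


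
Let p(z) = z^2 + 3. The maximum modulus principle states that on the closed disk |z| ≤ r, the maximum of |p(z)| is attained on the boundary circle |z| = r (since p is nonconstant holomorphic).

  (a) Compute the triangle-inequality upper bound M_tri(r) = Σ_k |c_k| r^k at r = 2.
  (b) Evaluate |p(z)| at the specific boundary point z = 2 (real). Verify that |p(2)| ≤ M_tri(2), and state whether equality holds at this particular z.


Coefficients: c_0 = 3, c_1 = 0, c_2 = 1. Radius r = 2.
Part (a). Triangle bound: M_tri(r) = Σ_k |c_k| r^k
  = |3|·2^0 + |0|·2^1 + |1|·2^2
  = 3 + 0 + 4 = 7.
This bounds M(r) := max_{|z|=r} |p(z)| from above; equality holds iff all terms c_k z^k can be made to align in phase at a single z on |z|=r.
Part (b). At z = 2 (real, on the circle |z| = r):
  p(2) = (3)·2^0 + (0)·2^1 + (1)·2^2 = 7.
  |p(2)| = 7.
Since all nonzero coefficients share the same sign, |p(2)| = 7 = M_tri(2); the triangle bound is attained at z = 2, so in fact M(r) = 7.

M_tri(2) = 7; |p(2)| = 7; equality at z=2: yes.


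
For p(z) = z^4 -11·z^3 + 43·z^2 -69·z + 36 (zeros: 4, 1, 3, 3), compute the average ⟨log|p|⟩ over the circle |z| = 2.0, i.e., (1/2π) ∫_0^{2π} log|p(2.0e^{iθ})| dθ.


Zeros: 1, 3, 3, 4; r = 2.0.
Inside |z| < r: 1. Outside (|z| ≥ r): 3, 3, 4.
p(0) = 36, so log|p(0)| = log(36) = 3.5835.
Apply Jensen: I(r) = log|p(0)| + Σ_k log(r/|z_k|), summed over zeros inside |z| < r.
  log(r/|z_k|) for z_k = 1: log(2.0/1) = 0.6931
  Outside zeros (3, 3, 4) contribute nothing to the Jensen sum.
Sum over inside zeros: 0.6931.
I(r) = log|p(0)| + (inside sum) = 3.5835 + 0.6931 = 4.2767.
Note: since some zeros are outside |z| ≤ r, the simplified n·log(r) form does NOT apply — only the inside zeros contribute.

I(r) ≈ 4.2767.


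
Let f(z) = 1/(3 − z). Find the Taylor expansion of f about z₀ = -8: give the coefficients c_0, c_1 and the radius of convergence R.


Let w = z − z₀, so z = z₀ + w.
Then 3 − z = 3 − (z₀ + w) = (3 − z₀) − w = 11 − w.
f(z) = 1/(11 − w) = (1/(11)) · 1/(1 − w/(11)) = Σ_{n≥0} w^n / (11)^(n+1).
So c_n = 1/(11)^(n+1):
  c_0 = 1/(11)^1 = 1/11.
  c_1 = 1/(11)^2 = 1/121.
The series is valid for |w/d| < 1, i.e. |z − z₀| < |d|.
Radius of convergence: R = |3 − z₀| = |11| = 11 (distance from z₀ to the singularity z = 3).

c_0 = 1/11, c_1 = 1/121; R = 11.


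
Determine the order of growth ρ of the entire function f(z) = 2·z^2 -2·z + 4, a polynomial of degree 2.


|f(z)| ≤ Σ|c_k|·r^k = O(r^2) as r → ∞. Polynomial growth is O(e^{r^ε}) for every ε > 0 (since r^2/e^{r^ε} → 0), so ρ ≤ ε for all ε > 0, i.e. ρ = 0. Every nonconstant polynomial has order 0.
Therefore ρ = 0.

Order ρ = 0.


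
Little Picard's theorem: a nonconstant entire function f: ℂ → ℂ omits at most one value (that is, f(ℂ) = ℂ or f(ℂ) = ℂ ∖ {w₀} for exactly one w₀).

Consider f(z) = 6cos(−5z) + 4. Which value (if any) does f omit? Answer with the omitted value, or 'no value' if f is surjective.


Little Picard bounds the complement of f(ℂ) to at most one point.
cos is entire and surjective onto ℂ: for every w ∈ ℂ, cos(ζ) = w has a solution ζ ∈ ℂ (e.g., via the complex inverse arccos). With ζ = −5z this gives z = ζ/(-5). Then 6·cos(−5z) takes every value in 6·ℂ = ℂ, and adding 4 is a bijection of ℂ. So f is surjective and omits no value. (Note: only on the real line is cos bounded by [−1, 1].)

Omitted value: no value.


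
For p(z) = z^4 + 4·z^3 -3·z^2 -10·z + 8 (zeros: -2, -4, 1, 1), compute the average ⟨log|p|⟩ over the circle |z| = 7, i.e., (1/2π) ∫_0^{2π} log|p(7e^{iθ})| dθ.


Zeros: -4, -2, 1, 1; r = 7.
Inside |z| < r: -4, -2, 1, 1. Outside (|z| ≥ r): ∅.
p(0) = 8, so log|p(0)| = log(8) = 2.0794.
Apply Jensen: I(r) = log|p(0)| + Σ_k log(r/|z_k|), summed over zeros inside |z| < r.
  log(r/|z_k|) for z_k = -2: log(7/2) = 1.2528
  log(r/|z_k|) for z_k = -4: log(7/4) = 0.5596
  log(r/|z_k|) for z_k = 1: log(7/1) = 1.9459
  log(r/|z_k|) for z_k = 1: log(7/1) = 1.9459
Sum over inside zeros: 5.7042.
I(r) = log|p(0)| + (inside sum) = 2.0794 + 5.7042 = 7.7836.
Closed form (all zeros inside, monic): I(r) = n·log(r) = 4·log(7) = 7.7836. ✓

I(r) ≈ 7.7836.


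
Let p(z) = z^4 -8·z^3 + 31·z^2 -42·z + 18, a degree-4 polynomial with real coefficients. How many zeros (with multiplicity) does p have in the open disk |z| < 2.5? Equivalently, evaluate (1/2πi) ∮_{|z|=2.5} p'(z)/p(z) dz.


The zeros of p are: (3 + 3i), (3 - 3i), 1, 1.
Their magnitudes are: 4.243, 4.243, 1, 1.
Zeros with |z| < R = 2.5: 1, 1.
Count = 2.
By the argument principle, (1/2πi) ∮_{|z|=R} p'(z)/p(z) dz equals exactly this count.

Number of zeros inside |z| < 2.5: 2.


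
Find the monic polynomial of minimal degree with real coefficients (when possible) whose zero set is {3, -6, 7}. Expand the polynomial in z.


The polynomial is p(z) = ∏_{α ∈ S} (z − α), where S = {3, -6, 7}.
Expanding the product yields: p(z) = z^3 -4·z^2 -39·z + 126.
The resulting polynomial has degree 3 and real coefficients as required.

p(z) = z^3 -4·z^2 -39·z + 126.


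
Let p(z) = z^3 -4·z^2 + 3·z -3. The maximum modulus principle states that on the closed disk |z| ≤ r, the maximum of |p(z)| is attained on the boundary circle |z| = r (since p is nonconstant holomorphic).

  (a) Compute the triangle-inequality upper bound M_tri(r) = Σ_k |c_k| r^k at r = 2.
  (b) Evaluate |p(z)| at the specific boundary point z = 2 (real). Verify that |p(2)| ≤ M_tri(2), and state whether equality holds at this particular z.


Coefficients: c_0 = -3, c_1 = 3, c_2 = -4, c_3 = 1. Radius r = 2.
Part (a). Triangle bound: M_tri(r) = Σ_k |c_k| r^k
  = |-3|·2^0 + |3|·2^1 + |-4|·2^2 + |1|·2^3
  = 3 + 6 + 16 + 8 = 33.
This bounds M(r) := max_{|z|=r} |p(z)| from above; equality holds iff all terms c_k z^k can be made to align in phase at a single z on |z|=r.
Part (b). At z = 2 (real, on the circle |z| = r):
  p(2) = (-3)·2^0 + (3)·2^1 + (-4)·2^2 + (1)·2^3 = -5.
  |p(2)| = 5.
Check: |p(2)| = 5 ≤ 33 = M_tri(2). ✓ Equality does not hold at z = 2 (the coefficients have mixed signs, so the terms do not all align in phase there).

M_tri(2) = 33; |p(2)| = 5; equality at z=2: no.


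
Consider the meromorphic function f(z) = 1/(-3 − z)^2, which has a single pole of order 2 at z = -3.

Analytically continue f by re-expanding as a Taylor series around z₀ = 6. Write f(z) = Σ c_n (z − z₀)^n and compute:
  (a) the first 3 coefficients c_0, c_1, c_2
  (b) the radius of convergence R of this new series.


Let w = z − z₀, so z = z₀ + w.
Then -3 − z = -3 − (z₀ + w) = (-3 − z₀) − w = -9 − w.
f(z) = 1/(-9 − w)^2 = (1/(-9)^2) · (1 − w/(-9))^{−2}.
By the binomial series (1−u)^{−2} = Σ_{n≥0} C(n+1, 1) u^n for |u|<1, with u = w/(-9):
  c_n = C(n+1, 1) / (-9)^(n+2).
  c_0 = 1/(-9)^2 = 1/81.
  c_1 = 2/(-9)^3 = -2/729.
  c_2 = 3/(-9)^4 = 1/2187.
The series is valid for |w/d| < 1, i.e. |z − z₀| < |d|.
Radius of convergence: R = |-3 − z₀| = |-9| = 9 (distance from z₀ to the singularity z = -3).

c_0 = 1/81, c_1 = -2/729, c_2 = 1/2187; R = 9.


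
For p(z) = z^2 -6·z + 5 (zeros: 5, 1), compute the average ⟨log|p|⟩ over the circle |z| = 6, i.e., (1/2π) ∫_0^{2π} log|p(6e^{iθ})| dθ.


Zeros: 1, 5; r = 6.
Inside |z| < r: 1, 5. Outside (|z| ≥ r): ∅.
p(0) = 5, so log|p(0)| = log(5) = 1.6094.
Apply Jensen: I(r) = log|p(0)| + Σ_k log(r/|z_k|), summed over zeros inside |z| < r.
  log(r/|z_k|) for z_k = 5: log(6/5) = 0.1823
  log(r/|z_k|) for z_k = 1: log(6/1) = 1.7918
Sum over inside zeros: 1.9741.
I(r) = log|p(0)| + (inside sum) = 1.6094 + 1.9741 = 3.5835.
Closed form (all zeros inside, monic): I(r) = n·log(r) = 2·log(6) = 3.5835. ✓

I(r) ≈ 3.5835.


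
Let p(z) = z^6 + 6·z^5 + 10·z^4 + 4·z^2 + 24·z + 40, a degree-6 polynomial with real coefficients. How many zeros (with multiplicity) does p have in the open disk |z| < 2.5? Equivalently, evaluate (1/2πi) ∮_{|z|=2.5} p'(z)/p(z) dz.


The zeros of p are: (-3 + 1i), (-3 - 1i), (1 + 1i), (1 - 1i), (-1 + 1i), (-1 - 1i).
Their magnitudes are: 3.162, 3.162, 1.414, 1.414, 1.414, 1.414.
Zeros with |z| < R = 2.5: (1 + 1i), (1 - 1i), (-1 + 1i), (-1 - 1i).
Count = 4.
By the argument principle, (1/2πi) ∮_{|z|=R} p'(z)/p(z) dz equals exactly this count.

Number of zeros inside |z| < 2.5: 4.


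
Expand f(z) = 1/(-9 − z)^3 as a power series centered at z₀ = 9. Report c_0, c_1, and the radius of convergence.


Let w = z − z₀, so z = z₀ + w.
Then -9 − z = -9 − (z₀ + w) = (-9 − z₀) − w = -18 − w.
f(z) = 1/(-18 − w)^3 = (1/(-18)^3) · (1 − w/(-18))^{−3}.
By the binomial series (1−u)^{−3} = Σ_{n≥0} C(n+2, 2) u^n for |u|<1, with u = w/(-18):
  c_n = C(n+2, 2) / (-18)^(n+3).
  c_0 = 1/(-18)^3 = -1/5832.
  c_1 = 3/(-18)^4 = 1/34992.
The series is valid for |w/d| < 1, i.e. |z − z₀| < |d|.
Radius of convergence: R = |-9 − z₀| = |-18| = 18 (distance from z₀ to the singularity z = -9).

c_0 = -1/5832, c_1 = 1/34992; R = 18.


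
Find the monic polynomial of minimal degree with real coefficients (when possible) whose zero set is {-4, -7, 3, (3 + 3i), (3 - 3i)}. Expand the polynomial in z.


The polynomial is p(z) = ∏_{α ∈ S} (z − α), where S = {-4, -7, 3, (3 + 3i), (3 - 3i)}.
Expanding the product yields: p(z) = z^5 + 2·z^4 -35·z^3 + 90·z^2 + 414·z -1512.
Note conjugate pairs combine to real quadratics: (z − (3+3i))(z − (3−3i)) = z² − 6z + 18.
The resulting polynomial has degree 5 and real coefficients as required.

p(z) = z^5 + 2·z^4 -35·z^3 + 90·z^2 + 414·z -1512.


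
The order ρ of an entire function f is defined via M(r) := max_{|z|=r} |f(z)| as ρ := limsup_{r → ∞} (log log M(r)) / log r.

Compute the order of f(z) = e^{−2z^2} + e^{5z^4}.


Each summand is entire of order 2 and 4 respectively (as in the single-exponential case). The order of a sum is at most the max of the orders, so ρ ≤ 4. For the lower bound: on |z|=r choose arg z so that 5z^4 is real positive; then |e^{5z^4}| = e^{5r^4} while |e^{-2z^2}| ≤ e^{2r^2} = o(e^{5r^4}). So |f| ≥ e^{5r^4}(1 − o(1)) and ρ ≥ 4. Hence ρ = max(2, 4) = 4.
Therefore ρ = 4.

Order ρ = 4.


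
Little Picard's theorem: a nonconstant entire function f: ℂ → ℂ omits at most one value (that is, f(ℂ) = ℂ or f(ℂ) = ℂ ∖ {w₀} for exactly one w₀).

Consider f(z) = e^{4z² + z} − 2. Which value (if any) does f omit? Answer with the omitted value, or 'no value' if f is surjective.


Little Picard bounds the complement of f(ℂ) to at most one point.
The exponent g(z) = 4z² + z is a nonconstant polynomial, hence surjective onto ℂ. So e^{g(z)} takes every value in {e^w : w ∈ ℂ} = ℂ ∖ {0}. Adding -2 shifts the range to ℂ ∖ {-2}. f omits exactly -2.

Omitted value: -2.


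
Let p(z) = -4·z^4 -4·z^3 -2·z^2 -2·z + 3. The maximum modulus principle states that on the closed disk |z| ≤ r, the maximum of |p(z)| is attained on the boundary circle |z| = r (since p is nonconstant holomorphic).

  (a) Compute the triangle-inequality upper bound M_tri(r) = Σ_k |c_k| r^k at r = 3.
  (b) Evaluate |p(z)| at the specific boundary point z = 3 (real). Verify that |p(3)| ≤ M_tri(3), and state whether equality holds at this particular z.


Coefficients: c_0 = 3, c_1 = -2, c_2 = -2, c_3 = -4, c_4 = -4. Radius r = 3.
Part (a). Triangle bound: M_tri(r) = Σ_k |c_k| r^k
  = |3|·3^0 + |-2|·3^1 + |-2|·3^2 + |-4|·3^3 + |-4|·3^4
  = 3 + 6 + 18 + 108 + 324 = 459.
This bounds M(r) := max_{|z|=r} |p(z)| from above; equality holds iff all terms c_k z^k can be made to align in phase at a single z on |z|=r.
Part (b). At z = 3 (real, on the circle |z| = r):
  p(3) = (3)·3^0 + (-2)·3^1 + (-2)·3^2 + (-4)·3^3 + (-4)·3^4 = -453.
  |p(3)| = 453.
Check: |p(3)| = 453 ≤ 459 = M_tri(3). ✓ Equality does not hold at z = 3 (the coefficients have mixed signs, so the terms do not all align in phase there).

M_tri(3) = 459; |p(3)| = 453; equality at z=3: no.


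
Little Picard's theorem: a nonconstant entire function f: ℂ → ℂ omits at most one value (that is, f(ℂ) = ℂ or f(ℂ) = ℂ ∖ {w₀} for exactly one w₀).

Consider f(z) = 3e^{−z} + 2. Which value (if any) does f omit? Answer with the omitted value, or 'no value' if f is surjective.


Little Picard bounds the complement of f(ℂ) to at most one point.
e^{−z} is never zero on ℂ, so 3·e^{−z} takes every value in ℂ ∖ {0}. Adding 2 shifts the range to ℂ ∖ {2}. Thus f omits exactly the value 2.

Omitted value: 2.


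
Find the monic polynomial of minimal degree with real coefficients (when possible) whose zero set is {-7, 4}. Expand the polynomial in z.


The polynomial is p(z) = ∏_{α ∈ S} (z − α), where S = {-7, 4}.
Expanding the product yields: p(z) = z^2 + 3·z -28.
The resulting polynomial has degree 2 and real coefficients as required.

p(z) = z^2 + 3·z -28.


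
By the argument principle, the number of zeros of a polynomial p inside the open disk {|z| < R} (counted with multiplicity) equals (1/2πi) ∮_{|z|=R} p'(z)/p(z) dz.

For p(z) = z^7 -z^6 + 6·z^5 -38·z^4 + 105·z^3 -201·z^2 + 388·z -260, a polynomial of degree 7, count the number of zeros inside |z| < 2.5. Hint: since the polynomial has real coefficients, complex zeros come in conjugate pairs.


The zeros of p are: (2 + 1i), (2 - 1i), (-2 + 3i), (-2 - 3i), 1, (0 + 2i), (0 - 2i).
Their magnitudes are: 2.236, 2.236, 3.606, 3.606, 1, 2, 2.
Zeros with |z| < R = 2.5: (2 + 1i), (2 - 1i), 1, (0 + 2i), (0 - 2i).
Count = 5.
By the argument principle, (1/2πi) ∮_{|z|=R} p'(z)/p(z) dz equals exactly this count.

Number of zeros inside |z| < 2.5: 5.
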